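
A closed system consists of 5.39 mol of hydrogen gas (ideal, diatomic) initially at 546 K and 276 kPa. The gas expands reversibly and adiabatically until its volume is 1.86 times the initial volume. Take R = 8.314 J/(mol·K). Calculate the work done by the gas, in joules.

V₁ = nRT₁/P₁ = 5.39×8.314×546/276 = 88.7 L.
Adiabatic: TV^(γ−1) = const ⇒ T₂ = 546×(0.538)^0.400 = 426 K; PV^γ = const ⇒ P₂ = 116 kPa.
ΔU = nCvΔT = 5.39×20.8×(426−546) = -13400 J.
Q = 0 for an adiabatic process, so W = −ΔU = 13400 J.

13400 J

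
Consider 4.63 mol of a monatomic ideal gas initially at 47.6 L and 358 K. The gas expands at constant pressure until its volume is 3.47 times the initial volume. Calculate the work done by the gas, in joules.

P₁ = nRT₁/V₁ = 4.63×8.314×358/47.6 = 290 kPa.
Isobaric: P stays 290 kPa; V/T = const ⇒ T₂ = 1240 K, V₂ = 165 L.
W = PΔV = 290×(165−47.6) kPa·L = 34000 J.

34000 J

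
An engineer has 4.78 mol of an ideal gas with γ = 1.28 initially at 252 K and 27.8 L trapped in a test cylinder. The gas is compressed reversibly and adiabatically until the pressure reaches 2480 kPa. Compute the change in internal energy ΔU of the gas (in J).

P₁ = nRT₁/V₁ = 4.78×8.314×252/27.8 = 360 kPa.
Adiabatic: T₂/T₁ = (P₂/P₁)^((γ−1)/γ) ⇒ T₂ = 252×(6.88)^0.219 = 384 K; V₂ = 6.16 L.
For an ideal gas ΔU = nCvΔT with Cv = R/(γ−1) = 29.7 J/(mol·K).
ΔU = 4.78×29.7×(384−252) = 18800 J.

18800 J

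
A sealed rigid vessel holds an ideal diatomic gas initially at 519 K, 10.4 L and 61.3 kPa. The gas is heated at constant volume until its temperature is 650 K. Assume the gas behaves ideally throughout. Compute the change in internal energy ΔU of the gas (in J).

402 J

n = P₁V₁/(RT₁) = 61.3×10.4/(8.314×519) = 0.148 mol.
Isochoric: V stays 10.4 L; P/T = const ⇒ T₂ = 650 K, P₂ = 76.8 kPa.
For an ideal gas ΔU = nCvΔT with Cv = (5/2)R = 20.8 J/(mol·K).
ΔU = 0.148×20.8×(650−519) = 402 J.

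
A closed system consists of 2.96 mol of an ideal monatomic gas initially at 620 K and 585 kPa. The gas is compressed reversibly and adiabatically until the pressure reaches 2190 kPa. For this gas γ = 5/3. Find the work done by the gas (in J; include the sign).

-15900 J

V₁ = nRT₁/P₁ = 2.96×8.314×620/585 = 26.1 L.
Adiabatic: T₂/T₁ = (P₂/P₁)^((γ−1)/γ) ⇒ T₂ = 620×(3.74)^0.400 = 1050 K; V₂ = 11.8 L.
ΔU = nCvΔT = 2.96×12.5×(1050−620) = 15900 J.
Q = 0 for an adiabatic process, so W = −ΔU = -15900 J.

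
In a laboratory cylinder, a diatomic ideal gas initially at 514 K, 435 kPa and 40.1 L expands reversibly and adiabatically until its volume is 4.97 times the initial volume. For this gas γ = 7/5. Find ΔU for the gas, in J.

n = P₁V₁/(RT₁) = 435×40.1/(8.314×514) = 4.08 mol.
Adiabatic: TV^(γ−1) = const ⇒ T₂ = 514×(0.201)^0.400 = 271 K; PV^γ = const ⇒ P₂ = 46.1 kPa.
For an ideal gas ΔU = nCvΔT with Cv = (5/2)R = 20.8 J/(mol·K).
ΔU = 4.08×20.8×(271−514) = -20600 J.

-20600 J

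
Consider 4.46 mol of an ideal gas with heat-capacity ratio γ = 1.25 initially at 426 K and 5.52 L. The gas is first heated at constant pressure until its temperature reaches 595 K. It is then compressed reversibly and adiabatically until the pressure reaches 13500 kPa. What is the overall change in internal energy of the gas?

57200 J

P₁ = nRT₁/V₁ = 4.46×8.314×426/5.52 = 2860 kPa.
Step 1 — Isobaric: P stays 2860 kPa; V/T = const ⇒ T₂ = 595 K, V₂ = 7.71 L.
W = PΔV = 2860×(7.71−5.52) kPa·L = 6270 J.
ΔU = nCvΔT = 4.46×33.3×(595−426) = 25100 J.
Q = ΔU + W = nCpΔT = 31300 J.
State after step 1: P = 2860 kPa, V = 7.71 L, T = 595 K.
Step 2 — Adiabatic: T₂/T₁ = (P₂/P₁)^((γ−1)/γ) ⇒ T₂ = 595×(4.72)^0.200 = 811 K; V₂ = 2.23 L.
ΔU = nCvΔT = 4.46×33.3×(811−595) = 32100 J.
Q = 0 for an adiabatic process, so W = −ΔU = -32100 J.
Net over both steps: W = -25800 J, Q = 31300 J, ΔU = 57200 J.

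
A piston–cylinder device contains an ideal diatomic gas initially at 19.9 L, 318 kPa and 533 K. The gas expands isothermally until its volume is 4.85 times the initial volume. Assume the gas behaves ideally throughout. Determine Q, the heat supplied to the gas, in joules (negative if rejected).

9990 J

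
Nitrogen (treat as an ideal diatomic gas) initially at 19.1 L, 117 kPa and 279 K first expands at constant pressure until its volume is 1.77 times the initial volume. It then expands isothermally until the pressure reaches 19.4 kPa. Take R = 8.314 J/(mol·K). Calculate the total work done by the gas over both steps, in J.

8830 J

n = P₁V₁/(RT₁) = 117×19.1/(8.314×279) = 0.963 mol.
Step 1 — Isobaric: P stays 117 kPa; V/T = const ⇒ T₂ = 494 K, V₂ = 33.8 L.
W = PΔV = 117×(33.8−19.1) kPa·L = 1720 J.
ΔU = nCvΔT = 0.963×20.8×(494−279) = 4300 J.
Q = ΔU + W = nCpΔT = 6020 J.
State after step 1: P = 117 kPa, V = 33.8 L, T = 494 K.
Step 2 — Isothermal: T stays 494 K; PV = const ⇒ V₂ = 204 L, P₂ = 19.4 kPa.
ΔU = 0 (ideal gas, T constant).
W = nRT ln(V₂/V₁) = 0.963×8.314×494×ln(6.03) = 7110 J.
Q = ΔU + W = 7110 J.
Net over both steps: W = 8830 J, Q = 13100 J, ΔU = 4300 J.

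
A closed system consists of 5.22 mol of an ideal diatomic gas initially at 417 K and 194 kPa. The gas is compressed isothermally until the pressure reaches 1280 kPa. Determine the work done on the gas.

34100 J

V₁ = nRT₁/P₁ = 5.22×8.314×417/194 = 93.3 L.
Isothermal: T stays 417 K; PV = const ⇒ V₂ = 14.1 L, P₂ = 1280 kPa.
W = nRT ln(V₂/V₁) = 5.22×8.314×417×ln(0.152) = -34100 J.
Work done on the gas = −W_by = 34100 J.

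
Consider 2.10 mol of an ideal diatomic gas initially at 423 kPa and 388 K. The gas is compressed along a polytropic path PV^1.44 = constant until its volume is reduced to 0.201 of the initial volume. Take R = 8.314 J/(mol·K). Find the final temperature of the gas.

V₁ = nRT₁/P₁ = 2.10×8.314×388/423 = 16.0 L.
Polytropic n=1.44: T₂ = T₁(V₁/V₂)^(n−1) = 388×(4.98)^0.44 = 786 K; P₂ = P₁(V₁/V₂)^n = 4260 kPa.

786 K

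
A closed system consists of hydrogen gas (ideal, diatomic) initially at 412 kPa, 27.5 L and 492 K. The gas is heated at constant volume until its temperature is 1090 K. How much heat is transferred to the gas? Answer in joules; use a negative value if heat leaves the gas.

n = P₁V₁/(RT₁) = 412×27.5/(8.314×492) = 2.77 mol.
Isochoric: V stays 27.5 L; P/T = const ⇒ T₂ = 1090 K, P₂ = 913 kPa.
W = 0 (no volume change).
ΔU = nCvΔT = 2.77×20.8×(1090−492) = 34400 J.
Q = ΔU = 34400 J.

34400 J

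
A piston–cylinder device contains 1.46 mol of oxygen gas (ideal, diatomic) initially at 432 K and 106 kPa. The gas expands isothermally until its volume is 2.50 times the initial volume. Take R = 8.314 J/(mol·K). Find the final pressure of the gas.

V₁ = nRT₁/P₁ = 1.46×8.314×432/106 = 49.5 L.
Isothermal: T stays 432 K; PV = const ⇒ V₂ = 124 L, P₂ = 42.4 kPa.

42.4 kPa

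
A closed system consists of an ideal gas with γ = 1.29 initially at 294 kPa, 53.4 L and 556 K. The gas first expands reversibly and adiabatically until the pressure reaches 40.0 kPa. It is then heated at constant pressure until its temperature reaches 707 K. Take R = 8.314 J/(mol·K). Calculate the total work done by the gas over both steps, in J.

n = P₁V₁/(RT₁) = 294×53.4/(8.314×556) = 3.40 mol.
Step 1 — Adiabatic: T₂/T₁ = (P₂/P₁)^((γ−1)/γ) ⇒ T₂ = 556×(0.136)^0.225 = 355 K; V₂ = 251 L.
ΔU = nCvΔT = 3.40×28.7×(355−556) = -19600 J.
Q = 0 for an adiabatic process, so W = −ΔU = 19600 J.
State after step 1: P = 40.0 kPa, V = 251 L, T = 355 K.
Step 2 — Isobaric: P stays 40.0 kPa; V/T = const ⇒ T₂ = 707 K, V₂ = 499 L.
W = PΔV = 40.0×(499−251) kPa·L = 9940 J.
ΔU = nCvΔT = 3.40×28.7×(707−355) = 34300 J.
Q = ΔU + W = nCpΔT = 44200 J.
Net over both steps: W = 29500 J, Q = 44200 J, ΔU = 14700 J.

29500 J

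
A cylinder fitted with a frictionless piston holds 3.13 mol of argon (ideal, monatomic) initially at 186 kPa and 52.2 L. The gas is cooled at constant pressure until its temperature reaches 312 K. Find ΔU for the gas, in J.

T₁ = P₁V₁/(nR) = 186×52.2/(3.13×8.314) = 373 K.
Isobaric: P stays 186 kPa; V/T = const ⇒ T₂ = 312 K, V₂ = 43.7 L.
For an ideal gas ΔU = nCvΔT with Cv = (3/2)R = 12.5 J/(mol·K).
ΔU = 3.13×12.5×(312−373) = -2390 J.

-2390 J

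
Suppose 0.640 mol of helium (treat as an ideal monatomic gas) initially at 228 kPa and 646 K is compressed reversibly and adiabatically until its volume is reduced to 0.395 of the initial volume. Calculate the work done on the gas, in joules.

V₁ = nRT₁/P₁ = 0.640×8.314×646/228 = 15.1 L.
Adiabatic: TV^(γ−1) = const ⇒ T₂ = 646×(2.53)^0.667 = 1200 K; PV^γ = const ⇒ P₂ = 1070 kPa.
ΔU = nCvΔT = 0.640×12.5×(1200−646) = 4420 J.
Q = 0 for an adiabatic process, so W = −ΔU = -4420 J.
Work done on the gas = −W_by = 4420 J.

4420 J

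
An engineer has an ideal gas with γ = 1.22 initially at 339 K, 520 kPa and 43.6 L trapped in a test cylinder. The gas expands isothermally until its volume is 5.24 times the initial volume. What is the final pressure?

Isothermal: T stays 339 K; PV = const ⇒ V₂ = 228 L, P₂ = 99.2 kPa.

99.2 kPa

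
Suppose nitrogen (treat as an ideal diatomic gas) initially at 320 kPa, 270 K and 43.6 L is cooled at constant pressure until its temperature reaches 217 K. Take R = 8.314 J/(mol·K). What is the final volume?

35.0 L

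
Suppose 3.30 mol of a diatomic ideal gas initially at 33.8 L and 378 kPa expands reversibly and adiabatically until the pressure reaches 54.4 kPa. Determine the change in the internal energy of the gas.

-13600 J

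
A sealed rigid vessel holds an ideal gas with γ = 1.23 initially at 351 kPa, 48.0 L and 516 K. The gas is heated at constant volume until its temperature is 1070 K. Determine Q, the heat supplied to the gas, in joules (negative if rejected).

78600 J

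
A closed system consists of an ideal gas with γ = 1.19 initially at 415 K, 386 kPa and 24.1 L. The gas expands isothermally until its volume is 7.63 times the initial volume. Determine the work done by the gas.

18900 J

n = P₁V₁/(RT₁) = 386×24.1/(8.314×415) = 2.70 mol.
Isothermal: T stays 415 K; PV = const ⇒ V₂ = 184 L, P₂ = 50.6 kPa.
W = nRT ln(V₂/V₁) = 2.70×8.314×415×ln(7.63) = 18900 J.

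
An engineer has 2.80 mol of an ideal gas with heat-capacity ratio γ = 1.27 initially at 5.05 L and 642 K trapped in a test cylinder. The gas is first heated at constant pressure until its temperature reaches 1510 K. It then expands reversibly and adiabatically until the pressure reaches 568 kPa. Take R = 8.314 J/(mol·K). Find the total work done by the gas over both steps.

58700 J

P₁ = nRT₁/V₁ = 2.80×8.314×642/5.05 = 2960 kPa.
Step 1 — Isobaric: P stays 2960 kPa; V/T = const ⇒ T₂ = 1510 K, V₂ = 11.9 L.
W = PΔV = 2960×(11.9−5.05) kPa·L = 20200 J.
ΔU = nCvΔT = 2.80×30.8×(1510−642) = 74800 J.
Q = ΔU + W = nCpΔT = 95000 J.
State after step 1: P = 2960 kPa, V = 11.9 L, T = 1510 K.
Step 2 — Adiabatic: T₂/T₁ = (P₂/P₁)^((γ−1)/γ) ⇒ T₂ = 1510×(0.192)^0.213 = 1060 K; V₂ = 43.6 L.
ΔU = nCvΔT = 2.80×30.8×(1060−1510) = -38500 J.
Q = 0 for an adiabatic process, so W = −ΔU = 38500 J.
Net over both steps: W = 58700 J, Q = 95000 J, ΔU = 36300 J.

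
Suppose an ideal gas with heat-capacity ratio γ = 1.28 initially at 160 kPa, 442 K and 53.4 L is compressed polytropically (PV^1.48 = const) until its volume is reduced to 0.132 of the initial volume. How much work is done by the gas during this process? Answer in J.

-29200 J

n = P₁V₁/(RT₁) = 160×53.4/(8.314×442) = 2.33 mol.
Polytropic n=1.48: T₂ = T₁(V₁/V₂)^(n−1) = 442×(7.58)^0.48 = 1170 K; P₂ = P₁(V₁/V₂)^n = 3200 kPa.
W = (P₁V₁−P₂V₂)/(n−1) = (160×53.4−3200×7.05)/0.48 = -29200 J.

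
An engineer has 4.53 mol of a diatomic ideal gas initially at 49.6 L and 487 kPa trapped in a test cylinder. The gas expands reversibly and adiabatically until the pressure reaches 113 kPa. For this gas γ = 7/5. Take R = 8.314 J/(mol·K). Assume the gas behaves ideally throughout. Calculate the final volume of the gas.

141 L

T₁ = P₁V₁/(nR) = 487×49.6/(4.53×8.314) = 641 K.
Adiabatic: T₂/T₁ = (P₂/P₁)^((γ−1)/γ) ⇒ T₂ = 641×(0.232)^0.286 = 423 K; V₂ = 141 L.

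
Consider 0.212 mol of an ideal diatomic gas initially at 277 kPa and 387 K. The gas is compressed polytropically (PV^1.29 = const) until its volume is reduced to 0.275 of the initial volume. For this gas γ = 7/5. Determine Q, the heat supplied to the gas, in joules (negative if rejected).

-294 J

V₁ = nRT₁/P₁ = 0.212×8.314×387/277 = 2.46 L.
Polytropic n=1.29: T₂ = T₁(V₁/V₂)^(n−1) = 387×(3.64)^0.29 = 563 K; P₂ = P₁(V₁/V₂)^n = 1460 kPa.
W = (P₁V₁−P₂V₂)/(n−1) = (277×2.46−1460×0.677)/0.29 = -1070 J.
ΔU = nCvΔT = 0.212×20.8×(563−387) = 774 J.
Q = ΔU + W = -294 J.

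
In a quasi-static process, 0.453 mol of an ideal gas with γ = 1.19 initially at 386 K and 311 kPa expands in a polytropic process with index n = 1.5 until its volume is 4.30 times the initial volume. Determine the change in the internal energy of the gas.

V₁ = nRT₁/P₁ = 0.453×8.314×386/311 = 4.67 L.
Polytropic n=1.5: T₂ = T₁(V₁/V₂)^(n−1) = 386×(0.233)^0.50 = 186 K; P₂ = P₁(V₁/V₂)^n = 34.9 kPa.
For an ideal gas ΔU = nCvΔT with Cv = R/(γ−1) = 43.8 J/(mol·K).
ΔU = 0.453×43.8×(186−386) = -3960 J.

-3960 J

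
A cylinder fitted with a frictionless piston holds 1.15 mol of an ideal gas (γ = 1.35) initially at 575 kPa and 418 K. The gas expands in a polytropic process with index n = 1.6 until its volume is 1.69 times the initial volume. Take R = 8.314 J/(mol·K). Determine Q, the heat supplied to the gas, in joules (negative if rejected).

-1290 J

V₁ = nRT₁/P₁ = 1.15×8.314×418/575 = 6.95 L.
Polytropic n=1.6: T₂ = T₁(V₁/V₂)^(n−1) = 418×(0.592)^0.60 = 305 K; P₂ = P₁(V₁/V₂)^n = 248 kPa.
W = (P₁V₁−P₂V₂)/(n−1) = (575×6.95−248×11.7)/0.60 = 1800 J.
ΔU = nCvΔT = 1.15×23.8×(305−418) = -3080 J.
Q = ΔU + W = -1290 J.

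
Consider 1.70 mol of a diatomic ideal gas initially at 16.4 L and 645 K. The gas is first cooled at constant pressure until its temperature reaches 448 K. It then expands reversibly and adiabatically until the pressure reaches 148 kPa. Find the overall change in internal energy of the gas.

-11900 J

P₁ = nRT₁/V₁ = 1.70×8.314×645/16.4 = 556 kPa.
Step 1 — Isobaric: P stays 556 kPa; V/T = const ⇒ T₂ = 448 K, V₂ = 11.4 L.
W = PΔV = 556×(11.4−16.4) kPa·L = -2780 J.
ΔU = nCvΔT = 1.70×20.8×(448−645) = -6960 J.
Q = ΔU + W = nCpΔT = -9750 J.
State after step 1: P = 556 kPa, V = 11.4 L, T = 448 K.
Step 2 — Adiabatic: T₂/T₁ = (P₂/P₁)^((γ−1)/γ) ⇒ T₂ = 448×(0.266)^0.286 = 307 K; V₂ = 29.3 L.
ΔU = nCvΔT = 1.70×20.8×(307−448) = -4980 J.
Q = 0 for an adiabatic process, so W = −ΔU = 4980 J.
Net over both steps: W = 2200 J, Q = -9750 J, ΔU = -11900 J.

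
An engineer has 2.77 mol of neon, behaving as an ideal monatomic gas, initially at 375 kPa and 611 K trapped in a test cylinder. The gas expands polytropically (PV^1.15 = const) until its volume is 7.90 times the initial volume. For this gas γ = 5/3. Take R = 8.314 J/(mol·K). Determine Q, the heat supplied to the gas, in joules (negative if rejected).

19400 J

V₁ = nRT₁/P₁ = 2.77×8.314×611/375 = 37.5 L.
Polytropic n=1.15: T₂ = T₁(V₁/V₂)^(n−1) = 611×(0.127)^0.15 = 448 K; P₂ = P₁(V₁/V₂)^n = 34.8 kPa.
W = (P₁V₁−P₂V₂)/(n−1) = (375×37.5−34.8×296)/0.15 = 25000 J.
ΔU = nCvΔT = 2.77×12.5×(448−611) = -5630 J.
Q = ΔU + W = 19400 J.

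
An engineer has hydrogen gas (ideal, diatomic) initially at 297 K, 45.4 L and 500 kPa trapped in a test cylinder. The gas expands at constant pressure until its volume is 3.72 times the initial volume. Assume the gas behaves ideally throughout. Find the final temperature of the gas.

1100 K

Isobaric: P stays 500 kPa; V/T = const ⇒ T₂ = 1100 K, V₂ = 169 L.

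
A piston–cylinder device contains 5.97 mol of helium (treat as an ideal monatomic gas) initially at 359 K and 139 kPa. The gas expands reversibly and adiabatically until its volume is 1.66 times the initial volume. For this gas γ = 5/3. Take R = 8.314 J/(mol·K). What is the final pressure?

59.7 kPa

V₁ = nRT₁/P₁ = 5.97×8.314×359/139 = 128 L.
Adiabatic: TV^(γ−1) = const ⇒ T₂ = 359×(0.602)^0.667 = 256 K; PV^γ = const ⇒ P₂ = 59.7 kPa.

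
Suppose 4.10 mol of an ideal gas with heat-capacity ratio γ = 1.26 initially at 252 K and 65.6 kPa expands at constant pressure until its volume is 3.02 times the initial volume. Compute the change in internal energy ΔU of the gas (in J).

66700 J

V₁ = nRT₁/P₁ = 4.10×8.314×252/65.6 = 131 L.
Isobaric: P stays 65.6 kPa; V/T = const ⇒ T₂ = 761 K, V₂ = 395 L.
For an ideal gas ΔU = nCvΔT with Cv = R/(γ−1) = 32.0 J/(mol·K).
ΔU = 4.10×32.0×(761−252) = 66700 J.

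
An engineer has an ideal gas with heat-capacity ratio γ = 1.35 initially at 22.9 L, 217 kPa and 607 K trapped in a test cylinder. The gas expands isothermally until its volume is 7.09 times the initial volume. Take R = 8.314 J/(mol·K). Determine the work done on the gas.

n = P₁V₁/(RT₁) = 217×22.9/(8.314×607) = 0.985 mol.
Isothermal: T stays 607 K; PV = const ⇒ V₂ = 162 L, P₂ = 30.6 kPa.
W = nRT ln(V₂/V₁) = 0.985×8.314×607×ln(7.09) = 9730 J.
Work done on the gas = −W_by = -9730 J.

-9730 J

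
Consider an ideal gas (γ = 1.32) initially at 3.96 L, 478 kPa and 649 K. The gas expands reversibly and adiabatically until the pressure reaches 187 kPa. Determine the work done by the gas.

n = P₁V₁/(RT₁) = 478×3.96/(8.314×649) = 0.351 mol.
Adiabatic: T₂/T₁ = (P₂/P₁)^((γ−1)/γ) ⇒ T₂ = 649×(0.391)^0.242 = 517 K; V₂ = 8.06 L.
ΔU = nCvΔT = 0.351×26.0×(517−649) = -1200 J.
Q = 0 for an adiabatic process, so W = −ΔU = 1200 J.

1200 J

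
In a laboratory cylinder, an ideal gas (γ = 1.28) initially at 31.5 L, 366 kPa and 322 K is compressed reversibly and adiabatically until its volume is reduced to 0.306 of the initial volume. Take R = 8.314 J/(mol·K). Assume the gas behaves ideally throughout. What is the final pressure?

Adiabatic: TV^(γ−1) = const ⇒ T₂ = 322×(3.27)^0.280 = 449 K; PV^γ = const ⇒ P₂ = 1670 kPa.

1670 kPa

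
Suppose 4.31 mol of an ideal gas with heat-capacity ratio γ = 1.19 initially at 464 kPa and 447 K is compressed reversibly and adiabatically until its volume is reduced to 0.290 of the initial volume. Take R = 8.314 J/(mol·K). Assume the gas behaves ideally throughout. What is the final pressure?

2020 kPa

V₁ = nRT₁/P₁ = 4.31×8.314×447/464 = 34.5 L.
Adiabatic: TV^(γ−1) = const ⇒ T₂ = 447×(3.45)^0.190 = 566 K; PV^γ = const ⇒ P₂ = 2020 kPa.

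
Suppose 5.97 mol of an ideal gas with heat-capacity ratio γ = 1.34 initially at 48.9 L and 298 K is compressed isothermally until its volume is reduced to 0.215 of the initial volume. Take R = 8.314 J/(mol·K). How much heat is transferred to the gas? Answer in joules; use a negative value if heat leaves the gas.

P₁ = nRT₁/V₁ = 5.97×8.314×298/48.9 = 302 kPa.
Isothermal: T stays 298 K; PV = const ⇒ V₂ = 10.5 L, P₂ = 1410 kPa.
ΔU = 0 (ideal gas, T constant).
W = nRT ln(V₂/V₁) = 5.97×8.314×298×ln(0.215) = -22700 J.
Q = ΔU + W = -22700 J.

-22700 J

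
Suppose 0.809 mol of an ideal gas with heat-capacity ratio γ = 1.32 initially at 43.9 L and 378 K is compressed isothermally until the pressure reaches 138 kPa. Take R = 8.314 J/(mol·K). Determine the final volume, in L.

18.4 L

P₁ = nRT₁/V₁ = 0.809×8.314×378/43.9 = 57.9 kPa.
Isothermal: T stays 378 K; PV = const ⇒ V₂ = 18.4 L, P₂ = 138 kPa.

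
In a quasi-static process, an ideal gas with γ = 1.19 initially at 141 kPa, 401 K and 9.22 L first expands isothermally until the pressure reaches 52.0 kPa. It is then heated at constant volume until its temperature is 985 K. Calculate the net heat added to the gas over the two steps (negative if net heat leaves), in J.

11300 J

n = P₁V₁/(RT₁) = 141×9.22/(8.314×401) = 0.390 mol.
Step 1 — Isothermal: T stays 401 K; PV = const ⇒ V₂ = 25.0 L, P₂ = 52.0 kPa.
ΔU = 0 (ideal gas, T constant).
W = nRT ln(V₂/V₁) = 0.390×8.314×401×ln(2.71) = 1300 J.
Q = ΔU + W = 1300 J.
State after step 1: P = 52.0 kPa, V = 25.0 L, T = 401 K.
Step 2 — Isochoric: V stays 25.0 L; P/T = const ⇒ T₂ = 985 K, P₂ = 128 kPa.
W = 0 (no volume change).
ΔU = nCvΔT = 0.390×43.8×(985−401) = 9960 J.
Q = ΔU = 9960 J.
Net over both steps: W = 1300 J, Q = 11300 J, ΔU = 9960 J.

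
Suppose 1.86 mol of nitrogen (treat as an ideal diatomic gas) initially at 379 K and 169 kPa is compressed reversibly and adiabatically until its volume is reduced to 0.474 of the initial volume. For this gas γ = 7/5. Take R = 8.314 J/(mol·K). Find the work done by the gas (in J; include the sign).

-5100 J

V₁ = nRT₁/P₁ = 1.86×8.314×379/169 = 34.7 L.
Adiabatic: TV^(γ−1) = const ⇒ T₂ = 379×(2.11)^0.400 = 511 K; PV^γ = const ⇒ P₂ = 481 kPa.
ΔU = nCvΔT = 1.86×20.8×(511−379) = 5100 J.
Q = 0 for an adiabatic process, so W = −ΔU = -5100 J.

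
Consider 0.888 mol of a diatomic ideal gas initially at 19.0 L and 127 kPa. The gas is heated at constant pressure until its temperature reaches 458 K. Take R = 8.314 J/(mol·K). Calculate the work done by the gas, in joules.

T₁ = P₁V₁/(nR) = 127×19.0/(0.888×8.314) = 327 K.
Isobaric: P stays 127 kPa; V/T = const ⇒ T₂ = 458 K, V₂ = 26.6 L.
W = PΔV = 127×(26.6−19.0) kPa·L = 968 J.

968 J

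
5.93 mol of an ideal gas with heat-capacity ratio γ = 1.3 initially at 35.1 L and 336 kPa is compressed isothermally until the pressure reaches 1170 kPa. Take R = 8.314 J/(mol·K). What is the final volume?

T₁ = P₁V₁/(nR) = 336×35.1/(5.93×8.314) = 239 K.
Isothermal: T stays 239 K; PV = const ⇒ V₂ = 10.1 L, P₂ = 1170 kPa.

10.1 L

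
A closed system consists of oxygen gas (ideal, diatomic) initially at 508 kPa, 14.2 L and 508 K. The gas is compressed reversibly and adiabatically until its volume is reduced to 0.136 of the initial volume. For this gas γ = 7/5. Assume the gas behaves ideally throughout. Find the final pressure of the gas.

8300 kPa

Adiabatic: TV^(γ−1) = const ⇒ T₂ = 508×(7.35)^0.400 = 1130 K; PV^γ = const ⇒ P₂ = 8300 kPa.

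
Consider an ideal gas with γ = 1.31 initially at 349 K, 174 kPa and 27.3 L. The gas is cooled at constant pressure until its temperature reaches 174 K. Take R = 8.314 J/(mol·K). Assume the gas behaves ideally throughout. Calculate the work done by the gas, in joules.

-2380 J

n = P₁V₁/(RT₁) = 174×27.3/(8.314×349) = 1.64 mol.
Isobaric: P stays 174 kPa; V/T = const ⇒ T₂ = 174 K, V₂ = 13.6 L.
W = PΔV = 174×(13.6−27.3) kPa·L = -2380 J.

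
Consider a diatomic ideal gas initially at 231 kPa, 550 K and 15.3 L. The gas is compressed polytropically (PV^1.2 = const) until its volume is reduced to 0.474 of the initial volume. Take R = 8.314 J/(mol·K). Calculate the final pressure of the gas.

Polytropic n=1.2: T₂ = T₁(V₁/V₂)^(n−1) = 550×(2.11)^0.20 = 639 K; P₂ = P₁(V₁/V₂)^n = 566 kPa.

566 kPa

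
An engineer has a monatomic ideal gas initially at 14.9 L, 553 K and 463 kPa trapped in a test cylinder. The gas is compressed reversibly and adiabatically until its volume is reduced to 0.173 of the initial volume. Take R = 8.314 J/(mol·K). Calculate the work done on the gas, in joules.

n = P₁V₁/(RT₁) = 463×14.9/(8.314×553) = 1.50 mol.
Adiabatic: TV^(γ−1) = const ⇒ T₂ = 553×(5.78)^0.667 = 1780 K; PV^γ = const ⇒ P₂ = 8620 kPa.
ΔU = nCvΔT = 1.50×12.5×(1780−553) = 23000 J.
Q = 0 for an adiabatic process, so W = −ΔU = -23000 J.
Work done on the gas = −W_by = 23000 J.

23000 J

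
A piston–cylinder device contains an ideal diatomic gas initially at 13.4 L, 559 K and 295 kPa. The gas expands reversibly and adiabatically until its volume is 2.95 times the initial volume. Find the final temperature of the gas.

Adiabatic: TV^(γ−1) = const ⇒ T₂ = 559×(0.339)^0.400 = 363 K; PV^γ = const ⇒ P₂ = 64.9 kPa.

363 K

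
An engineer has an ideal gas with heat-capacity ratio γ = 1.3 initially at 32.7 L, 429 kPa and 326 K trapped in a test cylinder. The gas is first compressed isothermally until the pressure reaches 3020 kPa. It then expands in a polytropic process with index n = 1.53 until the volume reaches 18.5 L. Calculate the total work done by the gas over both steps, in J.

n = P₁V₁/(RT₁) = 429×32.7/(8.314×326) = 5.18 mol.
Step 1 — Isothermal: T stays 326 K; PV = const ⇒ V₂ = 4.65 L, P₂ = 3020 kPa.
ΔU = 0 (ideal gas, T constant).
W = nRT ln(V₂/V₁) = 5.18×8.314×326×ln(0.142) = -27400 J.
Q = ΔU + W = -27400 J.
State after step 1: P = 3020 kPa, V = 4.65 L, T = 326 K.
Step 2 — Polytropic n=1.53: T₂ = T₁(V₁/V₂)^(n−1) = 326×(0.251)^0.53 = 157 K; P₂ = P₁(V₁/V₂)^n = 365 kPa.
W = (P₁V₁−P₂V₂)/(n−1) = (3020×4.65−365×18.5)/0.53 = 13700 J.
ΔU = nCvΔT = 5.18×27.7×(157−326) = -24300 J.
Q = ΔU + W = -10500 J.
Net over both steps: W = -13600 J, Q = -37900 J, ΔU = -24300 J.

-13600 J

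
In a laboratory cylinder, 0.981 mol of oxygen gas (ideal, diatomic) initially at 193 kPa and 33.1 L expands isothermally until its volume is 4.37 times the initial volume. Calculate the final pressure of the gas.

T₁ = P₁V₁/(nR) = 193×33.1/(0.981×8.314) = 783 K.
Isothermal: T stays 783 K; PV = const ⇒ V₂ = 145 L, P₂ = 44.2 kPa.

44.2 kPa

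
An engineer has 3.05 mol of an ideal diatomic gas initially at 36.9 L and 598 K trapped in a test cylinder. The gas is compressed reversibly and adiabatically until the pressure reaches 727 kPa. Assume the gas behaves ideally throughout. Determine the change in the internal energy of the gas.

6710 J

P₁ = nRT₁/V₁ = 3.05×8.314×598/36.9 = 411 kPa.
Adiabatic: T₂/T₁ = (P₂/P₁)^((γ−1)/γ) ⇒ T₂ = 598×(1.77)^0.286 = 704 K; V₂ = 24.6 L.
For an ideal gas ΔU = nCvΔT with Cv = (5/2)R = 20.8 J/(mol·K).
ΔU = 3.05×20.8×(704−598) = 6710 J.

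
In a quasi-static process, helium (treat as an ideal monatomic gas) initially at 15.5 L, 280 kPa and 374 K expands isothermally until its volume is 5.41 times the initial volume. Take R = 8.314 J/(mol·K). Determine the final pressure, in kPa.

51.8 kPa

Isothermal: T stays 374 K; PV = const ⇒ V₂ = 83.9 L, P₂ = 51.8 kPa.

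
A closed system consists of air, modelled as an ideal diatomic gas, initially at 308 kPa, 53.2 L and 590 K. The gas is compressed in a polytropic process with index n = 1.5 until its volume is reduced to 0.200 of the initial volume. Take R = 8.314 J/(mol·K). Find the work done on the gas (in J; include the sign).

n = P₁V₁/(RT₁) = 308×53.2/(8.314×590) = 3.34 mol.
Polytropic n=1.5: T₂ = T₁(V₁/V₂)^(n−1) = 590×(5.00)^0.50 = 1320 K; P₂ = P₁(V₁/V₂)^n = 3440 kPa.
W = (P₁V₁−P₂V₂)/(n−1) = (308×53.2−3440×10.6)/0.50 = -40500 J.
Work done on the gas = −W_by = 40500 J.

40500 J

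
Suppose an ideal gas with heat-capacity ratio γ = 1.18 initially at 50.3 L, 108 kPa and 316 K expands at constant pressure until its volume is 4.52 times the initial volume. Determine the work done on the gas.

-19100 J

n = P₁V₁/(RT₁) = 108×50.3/(8.314×316) = 2.07 mol.
Isobaric: P stays 108 kPa; V/T = const ⇒ T₂ = 1430 K, V₂ = 227 L.
W = PΔV = 108×(227−50.3) kPa·L = 19100 J.
Work done on the gas = −W_by = -19100 J.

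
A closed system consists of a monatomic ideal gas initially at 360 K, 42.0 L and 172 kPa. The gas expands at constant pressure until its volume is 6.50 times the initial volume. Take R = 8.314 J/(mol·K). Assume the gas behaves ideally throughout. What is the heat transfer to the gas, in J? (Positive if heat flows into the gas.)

99300 J

n = P₁V₁/(RT₁) = 172×42.0/(8.314×360) = 2.41 mol.
Isobaric: P stays 172 kPa; V/T = const ⇒ T₂ = 2340 K, V₂ = 273 L.
W = PΔV = 172×(273−42.0) kPa·L = 39700 J.
ΔU = nCvΔT = 2.41×12.5×(2340−360) = 59600 J.
Q = ΔU + W = nCpΔT = 99300 J.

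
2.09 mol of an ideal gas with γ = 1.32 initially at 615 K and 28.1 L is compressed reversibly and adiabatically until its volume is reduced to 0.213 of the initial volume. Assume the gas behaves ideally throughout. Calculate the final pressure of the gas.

2930 kPa

P₁ = nRT₁/V₁ = 2.09×8.314×615/28.1 = 380 kPa.
Adiabatic: TV^(γ−1) = const ⇒ T₂ = 615×(4.69)^0.320 = 1010 K; PV^γ = const ⇒ P₂ = 2930 kPa.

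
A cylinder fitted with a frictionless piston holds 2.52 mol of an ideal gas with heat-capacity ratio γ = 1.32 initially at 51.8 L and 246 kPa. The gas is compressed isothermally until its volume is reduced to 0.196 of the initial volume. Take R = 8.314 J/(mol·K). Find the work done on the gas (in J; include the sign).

T₁ = P₁V₁/(nR) = 246×51.8/(2.52×8.314) = 608 K.
Isothermal: T stays 608 K; PV = const ⇒ V₂ = 10.2 L, P₂ = 1260 kPa.
W = nRT ln(V₂/V₁) = 2.52×8.314×608×ln(0.196) = -20800 J.
Work done on the gas = −W_by = 20800 J.

20800 J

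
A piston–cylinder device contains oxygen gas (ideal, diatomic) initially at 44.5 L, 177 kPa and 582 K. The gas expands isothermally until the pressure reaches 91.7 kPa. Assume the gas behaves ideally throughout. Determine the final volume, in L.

85.9 L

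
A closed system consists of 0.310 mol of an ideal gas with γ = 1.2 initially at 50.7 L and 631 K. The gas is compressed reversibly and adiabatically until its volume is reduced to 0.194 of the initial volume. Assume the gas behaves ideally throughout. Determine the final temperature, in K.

876 K

P₁ = nRT₁/V₁ = 0.310×8.314×631/50.7 = 32.1 kPa.
Adiabatic: TV^(γ−1) = const ⇒ T₂ = 631×(5.15)^0.200 = 876 K; PV^γ = const ⇒ P₂ = 230 kPa.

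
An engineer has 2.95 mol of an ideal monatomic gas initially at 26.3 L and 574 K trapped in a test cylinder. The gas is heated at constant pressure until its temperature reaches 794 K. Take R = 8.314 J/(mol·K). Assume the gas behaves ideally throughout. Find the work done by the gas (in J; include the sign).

P₁ = nRT₁/V₁ = 2.95×8.314×574/26.3 = 535 kPa.
Isobaric: P stays 535 kPa; V/T = const ⇒ T₂ = 794 K, V₂ = 36.4 L.
W = PΔV = 535×(36.4−26.3) kPa·L = 5400 J.

5400 J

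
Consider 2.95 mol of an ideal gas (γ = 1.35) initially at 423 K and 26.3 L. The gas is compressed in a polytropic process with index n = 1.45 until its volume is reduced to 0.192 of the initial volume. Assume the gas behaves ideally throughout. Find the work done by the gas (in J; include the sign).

P₁ = nRT₁/V₁ = 2.95×8.314×423/26.3 = 394 kPa.
Polytropic n=1.45: T₂ = T₁(V₁/V₂)^(n−1) = 423×(5.21)^0.45 = 889 K; P₂ = P₁(V₁/V₂)^n = 4320 kPa.
W = (P₁V₁−P₂V₂)/(n−1) = (394×26.3−4320×5.05)/0.45 = -25400 J.

-25400 J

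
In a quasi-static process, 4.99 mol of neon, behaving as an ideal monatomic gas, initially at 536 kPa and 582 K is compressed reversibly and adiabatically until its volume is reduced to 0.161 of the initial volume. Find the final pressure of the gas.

11200 kPa

V₁ = nRT₁/P₁ = 4.99×8.314×582/536 = 45.0 L.
Adiabatic: TV^(γ−1) = const ⇒ T₂ = 582×(6.21)^0.667 = 1970 K; PV^γ = const ⇒ P₂ = 11200 kPa.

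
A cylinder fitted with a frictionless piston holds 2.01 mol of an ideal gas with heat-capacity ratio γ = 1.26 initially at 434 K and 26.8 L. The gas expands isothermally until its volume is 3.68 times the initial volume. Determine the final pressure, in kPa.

P₁ = nRT₁/V₁ = 2.01×8.314×434/26.8 = 271 kPa.
Isothermal: T stays 434 K; PV = const ⇒ V₂ = 98.6 L, P₂ = 73.5 kPa.

73.5 kPa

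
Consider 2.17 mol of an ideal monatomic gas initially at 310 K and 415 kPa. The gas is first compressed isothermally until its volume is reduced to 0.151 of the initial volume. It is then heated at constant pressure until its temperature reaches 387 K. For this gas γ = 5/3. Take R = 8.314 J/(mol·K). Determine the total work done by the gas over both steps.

V₁ = nRT₁/P₁ = 2.17×8.314×310/415 = 13.5 L.
Step 1 — Isothermal: T stays 310 K; PV = const ⇒ V₂ = 2.03 L, P₂ = 2750 kPa.
ΔU = 0 (ideal gas, T constant).
W = nRT ln(V₂/V₁) = 2.17×8.314×310×ln(0.151) = -10600 J.
Q = ΔU + W = -10600 J.
State after step 1: P = 2750 kPa, V = 2.03 L, T = 310 K.
Step 2 — Isobaric: P stays 2750 kPa; V/T = const ⇒ T₂ = 387 K, V₂ = 2.54 L.
W = PΔV = 2750×(2.54−2.03) kPa·L = 1390 J.
ΔU = nCvΔT = 2.17×12.5×(387−310) = 2080 J.
Q = ΔU + W = nCpΔT = 3470 J.
Net over both steps: W = -9180 J, Q = -7100 J, ΔU = 2080 J.

-9180 J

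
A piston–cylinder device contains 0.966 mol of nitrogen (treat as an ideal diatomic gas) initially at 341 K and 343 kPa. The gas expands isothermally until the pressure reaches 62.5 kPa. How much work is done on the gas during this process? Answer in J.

V₁ = nRT₁/P₁ = 0.966×8.314×341/343 = 7.98 L.
Isothermal: T stays 341 K; PV = const ⇒ V₂ = 43.8 L, P₂ = 62.5 kPa.
W = nRT ln(V₂/V₁) = 0.966×8.314×341×ln(5.49) = 4660 J.
Work done on the gas = −W_by = -4660 J.

-4660 J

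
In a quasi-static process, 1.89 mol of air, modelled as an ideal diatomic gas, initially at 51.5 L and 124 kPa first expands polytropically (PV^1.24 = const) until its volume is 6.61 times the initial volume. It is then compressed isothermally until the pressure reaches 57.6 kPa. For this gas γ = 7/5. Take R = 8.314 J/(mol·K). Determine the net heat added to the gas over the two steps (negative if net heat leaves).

-2510 J

T₁ = P₁V₁/(nR) = 124×51.5/(1.89×8.314) = 406 K.
Step 1 — Polytropic n=1.24: T₂ = T₁(V₁/V₂)^(n−1) = 406×(0.151)^0.24 = 258 K; P₂ = P₁(V₁/V₂)^n = 11.9 kPa.
W = (P₁V₁−P₂V₂)/(n−1) = (124×51.5−11.9×340)/0.24 = 9700 J.
ΔU = nCvΔT = 1.89×20.8×(258−406) = -5820 J.
Q = ΔU + W = 3880 J.
State after step 1: P = 11.9 kPa, V = 340 L, T = 258 K.
Step 2 — Isothermal: T stays 258 K; PV = const ⇒ V₂ = 70.5 L, P₂ = 57.6 kPa.
ΔU = 0 (ideal gas, T constant).
W = nRT ln(V₂/V₁) = 1.89×8.314×258×ln(0.207) = -6390 J.
Q = ΔU + W = -6390 J.
Net over both steps: W = 3300 J, Q = -2510 J, ΔU = -5820 J.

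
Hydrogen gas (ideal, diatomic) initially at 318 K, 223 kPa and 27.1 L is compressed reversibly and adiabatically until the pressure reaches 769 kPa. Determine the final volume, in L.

Adiabatic: T₂/T₁ = (P₂/P₁)^((γ−1)/γ) ⇒ T₂ = 318×(3.45)^0.286 = 453 K; V₂ = 11.2 L.

11.2 L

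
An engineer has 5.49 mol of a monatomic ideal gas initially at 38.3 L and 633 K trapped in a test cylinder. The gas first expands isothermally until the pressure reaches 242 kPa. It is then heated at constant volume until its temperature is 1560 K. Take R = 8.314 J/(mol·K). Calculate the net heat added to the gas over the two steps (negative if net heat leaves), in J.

P₁ = nRT₁/V₁ = 5.49×8.314×633/38.3 = 754 kPa.
Step 1 — Isothermal: T stays 633 K; PV = const ⇒ V₂ = 119 L, P₂ = 242 kPa.
ΔU = 0 (ideal gas, T constant).
W = nRT ln(V₂/V₁) = 5.49×8.314×633×ln(3.12) = 32800 J.
Q = ΔU + W = 32800 J.
State after step 1: P = 242 kPa, V = 119 L, T = 633 K.
Step 2 — Isochoric: V stays 119 L; P/T = const ⇒ T₂ = 1560 K, P₂ = 596 kPa.
W = 0 (no volume change).
ΔU = nCvΔT = 5.49×12.5×(1560−633) = 63500 J.
Q = ΔU = 63500 J.
Net over both steps: W = 32800 J, Q = 96300 J, ΔU = 63500 J.

96300 J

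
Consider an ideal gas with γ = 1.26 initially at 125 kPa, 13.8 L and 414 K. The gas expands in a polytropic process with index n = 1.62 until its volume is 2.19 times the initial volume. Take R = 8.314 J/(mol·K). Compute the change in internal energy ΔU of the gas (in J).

n = P₁V₁/(RT₁) = 125×13.8/(8.314×414) = 0.501 mol.
Polytropic n=1.62: T₂ = T₁(V₁/V₂)^(n−1) = 414×(0.457)^0.62 = 255 K; P₂ = P₁(V₁/V₂)^n = 35.1 kPa.
For an ideal gas ΔU = nCvΔT with Cv = R/(γ−1) = 32.0 J/(mol·K).
ΔU = 0.501×32.0×(255−414) = -2550 J.

-2550 J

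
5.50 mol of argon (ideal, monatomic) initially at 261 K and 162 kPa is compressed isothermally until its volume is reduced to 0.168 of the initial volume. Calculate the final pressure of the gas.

964 kPa

V₁ = nRT₁/P₁ = 5.50×8.314×261/162 = 73.7 L.
Isothermal: T stays 261 K; PV = const ⇒ V₂ = 12.4 L, P₂ = 964 kPa.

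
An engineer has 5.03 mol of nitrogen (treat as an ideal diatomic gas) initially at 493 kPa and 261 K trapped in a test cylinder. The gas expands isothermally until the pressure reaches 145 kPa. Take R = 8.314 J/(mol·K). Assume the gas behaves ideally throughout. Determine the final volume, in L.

V₁ = nRT₁/P₁ = 5.03×8.314×261/493 = 22.1 L.
Isothermal: T stays 261 K; PV = const ⇒ V₂ = 75.3 L, P₂ = 145 kPa.

75.3 L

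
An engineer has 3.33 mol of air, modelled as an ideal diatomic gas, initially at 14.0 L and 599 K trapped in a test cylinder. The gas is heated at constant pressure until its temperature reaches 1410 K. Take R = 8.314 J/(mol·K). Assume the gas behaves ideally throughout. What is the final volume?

33.0 L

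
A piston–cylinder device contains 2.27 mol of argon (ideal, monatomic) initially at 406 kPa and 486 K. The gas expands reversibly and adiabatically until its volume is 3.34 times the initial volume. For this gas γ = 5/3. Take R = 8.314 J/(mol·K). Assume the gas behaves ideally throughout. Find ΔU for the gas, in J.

-7600 J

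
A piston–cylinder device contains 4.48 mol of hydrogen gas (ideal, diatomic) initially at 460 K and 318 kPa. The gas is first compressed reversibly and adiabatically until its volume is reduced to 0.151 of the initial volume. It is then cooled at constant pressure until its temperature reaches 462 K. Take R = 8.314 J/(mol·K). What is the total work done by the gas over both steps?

-67700 J

V₁ = nRT₁/P₁ = 4.48×8.314×460/318 = 53.9 L.
Step 1 — Adiabatic: TV^(γ−1) = const ⇒ T₂ = 460×(6.62)^0.400 = 980 K; PV^γ = const ⇒ P₂ = 4490 kPa.
ΔU = nCvΔT = 4.48×20.8×(980−460) = 48400 J.
Q = 0 for an adiabatic process, so W = −ΔU = -48400 J.
State after step 1: P = 4490 kPa, V = 8.14 L, T = 980 K.
Step 2 — Isobaric: P stays 4490 kPa; V/T = const ⇒ T₂ = 462 K, V₂ = 3.84 L.
W = PΔV = 4490×(3.84−8.14) kPa·L = -19300 J.
ΔU = nCvΔT = 4.48×20.8×(462−980) = -48200 J.
Q = ΔU + W = nCpΔT = -67500 J.
Net over both steps: W = -67700 J, Q = -67500 J, ΔU = 186 J.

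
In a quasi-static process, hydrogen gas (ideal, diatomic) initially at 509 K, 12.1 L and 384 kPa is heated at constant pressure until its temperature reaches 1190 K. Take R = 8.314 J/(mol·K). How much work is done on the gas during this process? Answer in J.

n = P₁V₁/(RT₁) = 384×12.1/(8.314×509) = 1.10 mol.
Isobaric: P stays 384 kPa; V/T = const ⇒ T₂ = 1190 K, V₂ = 28.3 L.
W = PΔV = 384×(28.3−12.1) kPa·L = 6220 J.
Work done on the gas = −W_by = -6220 J.

-6220 J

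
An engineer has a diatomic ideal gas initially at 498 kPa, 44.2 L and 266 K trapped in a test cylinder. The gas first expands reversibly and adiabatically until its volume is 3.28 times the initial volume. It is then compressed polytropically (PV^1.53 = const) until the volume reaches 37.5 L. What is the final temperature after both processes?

n = P₁V₁/(RT₁) = 498×44.2/(8.314×266) = 9.95 mol.
Step 1 — Adiabatic: TV^(γ−1) = const ⇒ T₂ = 266×(0.305)^0.400 = 165 K; PV^γ = const ⇒ P₂ = 94.4 kPa.
ΔU = nCvΔT = 9.95×20.8×(165−266) = -20800 J.
Q = 0 for an adiabatic process, so W = −ΔU = 20800 J.
State after step 1: P = 94.4 kPa, V = 145 L, T = 165 K.
Step 2 — Polytropic n=1.53: T₂ = T₁(V₁/V₂)^(n−1) = 165×(3.87)^0.53 = 339 K; P₂ = P₁(V₁/V₂)^n = 747 kPa.
W = (P₁V₁−P₂V₂)/(n−1) = (94.4×145−747×37.5)/0.53 = -27100 J.
ΔU = nCvΔT = 9.95×20.8×(339−165) = 35800 J.
Q = ΔU + W = 8790 J.
Net over both steps: W = -6240 J, Q = 8790 J, ΔU = 15000 J.

339 K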